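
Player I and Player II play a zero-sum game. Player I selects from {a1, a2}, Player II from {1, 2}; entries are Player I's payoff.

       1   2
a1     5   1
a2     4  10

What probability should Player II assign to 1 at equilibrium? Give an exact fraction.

Row minima: a1 → 1, a2 → 4; maximin = 4.
Column maxima: 1 → 5, 2 → 10; minimax = 5.
4 ≠ 5, so there is no saddle point; optimal play is mixed.
Let Player I play a1 with probability p. Expected payoff against 1: 5p + 4(1−p) = p + 4; against 2: 1p + 10(1−p) = −9p + 10.
Setting these equal: p + 4 = −9p + 10 ⇒ 10p = 6 ⇒ p = 3/5, and the value is (1)·(3/5) + 4 = 23/5.
For Player II: with q = P(1), equating a1's and a2's payoffs gives 4q + 1 = −6q + 10 ⇒ q = 9/10.

9/10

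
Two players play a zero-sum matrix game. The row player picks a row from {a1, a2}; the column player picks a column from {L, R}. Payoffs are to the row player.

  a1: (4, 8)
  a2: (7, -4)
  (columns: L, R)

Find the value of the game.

24/5

Row minima: a1 → 4, a2 → -4; maximin = 4.
Column maxima: L → 7, R → 8; minimax = 7.
4 ≠ 7, so there is no saddle point; optimal play is mixed.
Let the row player play a1 with probability p. Expected payoff against L: 4p + 7(1−p) = −3p + 7; against R: 8p + (-4)(1−p) = 12p − 4.
Setting these equal: −3p + 7 = 12p − 4 ⇒ −15p = -11 ⇒ p = 11/15, and the value is (-3)·(11/15) + 7 = 24/5.
For the column player: with q = P(L), equating a1's and a2's payoffs gives −4q + 8 = 11q − 4 ⇒ q = 4/5.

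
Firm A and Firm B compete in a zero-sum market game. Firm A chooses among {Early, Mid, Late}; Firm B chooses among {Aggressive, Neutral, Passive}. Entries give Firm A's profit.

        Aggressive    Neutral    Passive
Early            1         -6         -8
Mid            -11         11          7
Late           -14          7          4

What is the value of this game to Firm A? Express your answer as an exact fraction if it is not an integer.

Row minima: Early → -8, Mid → -11, Late → -14; maximin = -8.
Column maxima: Aggressive → 1, Neutral → 11, Passive → 7; minimax = 1.
-8 ≠ 1, so there is no saddle point; optimal play is mixed.
Late is strictly dominated by Mid, so Firm A never plays it.
Neutral is strictly dominated by Passive (it gives Firm A strictly more in every row), so Firm B never plays it.
On the remaining 2×2 (Early, Mid vs Aggressive, Passive):
Let Firm A play Early with probability p. Expected payoff against Aggressive: 1p + (-11)(1−p) = 12p − 11; against Passive: (-8)p + 7(1−p) = −15p + 7.
Setting these equal: 12p − 11 = −15p + 7 ⇒ 27p = 18 ⇒ p = 2/3, and the value is (12)·(2/3) − 11 = -3.
For Firm B: with q = P(Aggressive), equating Early's and Mid's payoffs gives 9q − 8 = −18q + 7 ⇒ q = 5/9.

-3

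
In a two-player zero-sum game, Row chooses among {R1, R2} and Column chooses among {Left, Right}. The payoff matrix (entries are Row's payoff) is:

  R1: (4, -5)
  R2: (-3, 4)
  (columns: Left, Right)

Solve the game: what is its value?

1/16

Row minima: R1 → -5, R2 → -3; maximin = -3.
Column maxima: Left → 4, Right → 4; minimax = 4.
-3 ≠ 4, so there is no saddle point; optimal play is mixed.
Let Row play R1 with probability p. Expected payoff against Left: 4p + (-3)(1−p) = 7p − 3; against Right: (-5)p + 4(1−p) = −9p + 4.
Setting these equal: 7p − 3 = −9p + 4 ⇒ 16p = 7 ⇒ p = 7/16, and the value is (7)·(7/16) − 3 = 1/16.
For Column: with q = P(Left), equating R1's and R2's payoffs gives 9q − 5 = −7q + 4 ⇒ q = 9/16.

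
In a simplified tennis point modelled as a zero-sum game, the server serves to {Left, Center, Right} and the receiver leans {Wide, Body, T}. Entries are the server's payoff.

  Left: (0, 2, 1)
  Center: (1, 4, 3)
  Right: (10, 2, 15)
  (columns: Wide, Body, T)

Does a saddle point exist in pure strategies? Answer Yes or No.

Row minima: Left → 0, Center → 1, Right → 2; maximin = 2.
Column maxima: Wide → 10, Body → 4, T → 15; minimax = 4.
2 ≠ 4, so no pure-strategy equilibrium exists.

No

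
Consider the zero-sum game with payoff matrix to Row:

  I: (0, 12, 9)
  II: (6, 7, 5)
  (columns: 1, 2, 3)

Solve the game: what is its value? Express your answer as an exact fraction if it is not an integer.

Row minima: I → 0, II → 5; maximin = 5.
Column maxima: 1 → 6, 2 → 12, 3 → 9; minimax = 6.
5 ≠ 6, so there is no saddle point; optimal play is mixed.
2 is strictly dominated by 1 (it gives Row strictly more in every row), so Column never plays it.
On the remaining 2×2 (I, II vs 1, 3):
Let Row play I with probability p. Expected payoff against 1: 0p + 6(1−p) = −6p + 6; against 3: 9p + 5(1−p) = 4p + 5.
Setting these equal: −6p + 6 = 4p + 5 ⇒ −10p = -1 ⇒ p = 1/10, and the value is (-6)·(1/10) + 6 = 27/5.
For Column: with q = P(1), equating I's and II's payoffs gives −9q + 9 = q + 5 ⇒ q = 2/5.

27/5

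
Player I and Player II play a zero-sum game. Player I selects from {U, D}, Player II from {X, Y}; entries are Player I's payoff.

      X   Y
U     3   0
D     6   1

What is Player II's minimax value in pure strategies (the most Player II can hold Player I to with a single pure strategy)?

Column maxima: X → 6, Y → 1.
The smallest of these is 1.

1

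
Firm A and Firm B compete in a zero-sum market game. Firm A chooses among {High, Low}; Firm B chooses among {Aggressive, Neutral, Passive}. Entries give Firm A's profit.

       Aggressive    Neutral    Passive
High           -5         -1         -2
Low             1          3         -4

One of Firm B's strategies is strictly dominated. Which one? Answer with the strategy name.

Aggressive holds Firm A's payoff strictly below Neutral in every row: -5 < -1, 1 < 3.
So Neutral is strictly dominated for Firm B.

Neutral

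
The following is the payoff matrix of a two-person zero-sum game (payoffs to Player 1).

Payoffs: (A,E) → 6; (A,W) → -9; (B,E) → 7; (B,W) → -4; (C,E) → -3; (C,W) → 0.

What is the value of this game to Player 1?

-6/7

Row minima: A → -9, B → -4, C → -3; maximin = -3.
Column maxima: E → 7, W → 0; minimax = 0.
-3 ≠ 0, so there is no saddle point; optimal play is mixed.
A is strictly dominated by B, so Player 1 never plays it.
On the remaining 2×2 (B, C vs E, W):
Let Player 1 play B with probability p. Expected payoff against E: 7p + (-3)(1−p) = 10p − 3; against W: (-4)p + 0(1−p) = −4p.
Setting these equal: 10p − 3 = −4p ⇒ 14p = 3 ⇒ p = 3/14, and the value is (10)·(3/14) − 3 = -6/7.
For Player 2: with q = P(E), equating B's and C's payoffs gives 11q − 4 = −3q ⇒ q = 2/7.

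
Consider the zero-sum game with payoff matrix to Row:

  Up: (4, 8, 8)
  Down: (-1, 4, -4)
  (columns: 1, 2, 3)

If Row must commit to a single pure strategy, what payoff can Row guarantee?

Row minima: Up → 4, Down → -4.
The best of these is 4.

4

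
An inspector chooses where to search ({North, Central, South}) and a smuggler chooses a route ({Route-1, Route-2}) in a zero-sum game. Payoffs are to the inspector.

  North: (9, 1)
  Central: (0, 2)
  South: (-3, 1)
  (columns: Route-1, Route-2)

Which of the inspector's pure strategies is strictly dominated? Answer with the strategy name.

Central gives a strictly higher payoff than South against every column: 0 > -3, 2 > 1.
So South is strictly dominated and the inspector never plays it.

South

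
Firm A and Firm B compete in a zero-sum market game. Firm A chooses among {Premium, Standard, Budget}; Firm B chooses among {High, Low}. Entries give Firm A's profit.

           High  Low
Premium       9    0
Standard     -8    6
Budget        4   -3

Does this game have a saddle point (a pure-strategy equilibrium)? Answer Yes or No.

No

Row minima: Premium → 0, Standard → -8, Budget → -3; maximin = 0.
Column maxima: High → 9, Low → 6; minimax = 6.
0 ≠ 6, so no pure-strategy equilibrium exists.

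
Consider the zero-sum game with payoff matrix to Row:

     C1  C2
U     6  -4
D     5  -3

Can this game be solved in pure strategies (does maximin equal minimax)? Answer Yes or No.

Row minima: U → -4, D → -3; maximin = -3.
Column maxima: C1 → 6, C2 → -3; minimax = -3.
maximin = minimax = -3, so a saddle point exists.

Yes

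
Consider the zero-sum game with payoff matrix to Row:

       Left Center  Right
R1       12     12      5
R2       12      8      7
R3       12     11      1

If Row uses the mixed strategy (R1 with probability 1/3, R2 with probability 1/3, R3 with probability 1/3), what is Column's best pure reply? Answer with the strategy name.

If Column plays Left, Row's expected payoff is (1/3)·12 + (1/3)·12 + (1/3)·12 = 12.
If Column plays Center, Row's expected payoff is (1/3)·12 + (1/3)·8 + (1/3)·11 = 31/3.
If Column plays Right, Row's expected payoff is (1/3)·5 + (1/3)·7 + (1/3)·1 = 13/3.
Column minimizes Row's payoff; the smallest is 13/3, so the best response is Right.

Right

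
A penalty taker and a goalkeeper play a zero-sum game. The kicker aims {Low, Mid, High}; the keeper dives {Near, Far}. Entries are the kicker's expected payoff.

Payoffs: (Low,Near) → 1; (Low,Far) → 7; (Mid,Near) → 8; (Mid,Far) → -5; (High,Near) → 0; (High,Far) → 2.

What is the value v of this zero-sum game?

Row minima: Low → 1, Mid → -5, High → 0; maximin = 1.
Column maxima: Near → 8, Far → 7; minimax = 7.
1 ≠ 7, so there is no saddle point; optimal play is mixed.
High is strictly dominated by Low, so the kicker never plays it.
On the remaining 2×2 (Low, Mid vs Near, Far):
Let the kicker play Low with probability p. Expected payoff against Near: 1p + 8(1−p) = −7p + 8; against Far: 7p + (-5)(1−p) = 12p − 5.
Setting these equal: −7p + 8 = 12p − 5 ⇒ −19p = -13 ⇒ p = 13/19, and the value is (-7)·(13/19) + 8 = 61/19.
For the keeper: with q = P(Near), equating Low's and Mid's payoffs gives −6q + 7 = 13q − 5 ⇒ q = 12/19.

61/19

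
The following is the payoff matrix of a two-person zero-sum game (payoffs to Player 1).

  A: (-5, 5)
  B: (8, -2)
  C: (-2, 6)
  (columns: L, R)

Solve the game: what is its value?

Row minima: A → -5, B → -2, C → -2; maximin = -2.
Column maxima: L → 8, R → 6; minimax = 6.
-2 ≠ 6, so there is no saddle point; optimal play is mixed.
A is strictly dominated by C, so Player 1 never plays it.
On the remaining 2×2 (B, C vs L, R):
Let Player 1 play B with probability p. Expected payoff against L: 8p + (-2)(1−p) = 10p − 2; against R: (-2)p + 6(1−p) = −8p + 6.
Setting these equal: 10p − 2 = −8p + 6 ⇒ 18p = 8 ⇒ p = 4/9, and the value is (10)·(4/9) − 2 = 22/9.
For Player 2: with q = P(L), equating B's and C's payoffs gives 10q − 2 = −8q + 6 ⇒ q = 4/9.

22/9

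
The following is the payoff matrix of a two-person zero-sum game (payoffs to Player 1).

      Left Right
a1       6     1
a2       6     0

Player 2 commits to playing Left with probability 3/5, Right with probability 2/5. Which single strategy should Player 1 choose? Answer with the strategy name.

a1

Expected payoff of a1: (3/5)·6 + (2/5)·1 = 4.
Expected payoff of a2: (3/5)·6 + (2/5)·0 = 18/5.
The largest is 4, so Player 1's best response is a1.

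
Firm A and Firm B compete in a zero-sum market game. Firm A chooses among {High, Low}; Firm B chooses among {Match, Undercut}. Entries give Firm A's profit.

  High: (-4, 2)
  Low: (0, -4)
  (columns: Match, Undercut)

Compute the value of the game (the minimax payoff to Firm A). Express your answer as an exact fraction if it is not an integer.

-8/5

Row minima: High → -4, Low → -4; maximin = -4.
Column maxima: Match → 0, Undercut → 2; minimax = 0.
-4 ≠ 0, so there is no saddle point; optimal play is mixed.
Let Firm A play High with probability p. Expected payoff against Match: (-4)p + 0(1−p) = −4p; against Undercut: 2p + (-4)(1−p) = 6p − 4.
Setting these equal: −4p = 6p − 4 ⇒ −10p = -4 ⇒ p = 2/5, and the value is (-4)·(2/5) = -8/5.
For Firm B: with q = P(Match), equating High's and Low's payoffs gives −6q + 2 = 4q − 4 ⇒ q = 3/5.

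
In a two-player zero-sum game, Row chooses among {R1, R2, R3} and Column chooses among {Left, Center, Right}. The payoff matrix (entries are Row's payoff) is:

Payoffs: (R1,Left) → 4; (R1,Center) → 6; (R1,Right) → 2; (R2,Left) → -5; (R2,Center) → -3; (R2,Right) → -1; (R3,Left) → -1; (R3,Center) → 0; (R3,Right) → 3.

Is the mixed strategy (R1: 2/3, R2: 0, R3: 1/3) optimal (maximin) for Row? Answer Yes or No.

Yes

Against Left this mix gives (2/3)·4 + (1/3)·(-1) = 7/3.
Against Center this mix gives (2/3)·6 + (1/3)·0 = 4.
Against Right this mix gives (2/3)·2 + (1/3)·3 = 7/3.
All of Column's active replies (Left, Right) yield 7/3, and no column does worse for Row. The mix makes Column indifferent and guarantees 7/3, so it is optimal.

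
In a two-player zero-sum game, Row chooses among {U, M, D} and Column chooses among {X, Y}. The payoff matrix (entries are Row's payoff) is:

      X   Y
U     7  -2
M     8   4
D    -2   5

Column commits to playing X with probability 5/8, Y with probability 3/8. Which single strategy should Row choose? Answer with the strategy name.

M

Expected payoff of U: (5/8)·7 + (3/8)·(-2) = 29/8.
Expected payoff of M: (5/8)·8 + (3/8)·4 = 13/2.
Expected payoff of D: (5/8)·(-2) + (3/8)·5 = 5/8.
The largest is 13/2, so Row's best response is M.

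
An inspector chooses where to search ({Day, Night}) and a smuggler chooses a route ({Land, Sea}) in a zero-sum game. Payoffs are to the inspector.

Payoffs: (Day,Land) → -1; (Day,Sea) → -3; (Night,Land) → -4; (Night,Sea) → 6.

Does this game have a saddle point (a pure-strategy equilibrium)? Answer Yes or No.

No

Row minima: Day → -3, Night → -4; maximin = -3.
Column maxima: Land → -1, Sea → 6; minimax = -1.
-3 ≠ -1, so no pure-strategy equilibrium exists.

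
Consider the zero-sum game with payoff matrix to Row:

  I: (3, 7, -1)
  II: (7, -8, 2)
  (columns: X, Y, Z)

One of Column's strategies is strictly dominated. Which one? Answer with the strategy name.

Z holds Row's payoff strictly below X in every row: -1 < 3, 2 < 7.
So X is strictly dominated for Column.

X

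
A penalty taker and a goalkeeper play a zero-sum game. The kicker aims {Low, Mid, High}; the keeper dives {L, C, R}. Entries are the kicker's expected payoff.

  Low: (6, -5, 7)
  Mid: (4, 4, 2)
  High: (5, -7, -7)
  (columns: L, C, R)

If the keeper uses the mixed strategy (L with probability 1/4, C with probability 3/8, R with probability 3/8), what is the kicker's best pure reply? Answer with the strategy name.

Mid

Expected payoff of Low: (1/4)·6 + (3/8)·(-5) + (3/8)·7 = 9/4.
Expected payoff of Mid: (1/4)·4 + (3/8)·4 + (3/8)·2 = 13/4.
Expected payoff of High: (1/4)·5 + (3/8)·(-7) + (3/8)·(-7) = -4.
The largest is 13/4, so the kicker's best response is Mid.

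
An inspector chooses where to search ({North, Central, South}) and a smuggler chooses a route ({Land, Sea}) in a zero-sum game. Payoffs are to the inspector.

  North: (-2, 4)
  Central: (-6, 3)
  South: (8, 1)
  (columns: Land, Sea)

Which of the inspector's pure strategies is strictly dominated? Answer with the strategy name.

North gives a strictly higher payoff than Central against every column: -2 > -6, 4 > 3.
So Central is strictly dominated and the inspector never plays it.

Central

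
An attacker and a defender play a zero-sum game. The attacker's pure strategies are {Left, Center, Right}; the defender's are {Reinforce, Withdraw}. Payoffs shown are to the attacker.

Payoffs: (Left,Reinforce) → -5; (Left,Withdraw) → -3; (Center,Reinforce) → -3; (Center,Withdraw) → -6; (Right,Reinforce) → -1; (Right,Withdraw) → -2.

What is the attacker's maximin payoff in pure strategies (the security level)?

Row minima: Left → -5, Center → -6, Right → -2.
The best of these is -2.

-2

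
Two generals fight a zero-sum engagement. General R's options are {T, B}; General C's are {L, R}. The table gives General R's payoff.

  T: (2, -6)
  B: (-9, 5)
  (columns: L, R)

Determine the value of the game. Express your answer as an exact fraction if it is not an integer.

-2

Row minima: T → -6, B → -9; maximin = -6.
Column maxima: L → 2, R → 5; minimax = 2.
-6 ≠ 2, so there is no saddle point; optimal play is mixed.
Let General R play T with probability p. Expected payoff against L: 2p + (-9)(1−p) = 11p − 9; against R: (-6)p + 5(1−p) = −11p + 5.
Setting these equal: 11p − 9 = −11p + 5 ⇒ 22p = 14 ⇒ p = 7/11, and the value is (11)·(7/11) − 9 = -2.
For General C: with q = P(L), equating T's and B's payoffs gives 8q − 6 = −14q + 5 ⇒ q = 1/2.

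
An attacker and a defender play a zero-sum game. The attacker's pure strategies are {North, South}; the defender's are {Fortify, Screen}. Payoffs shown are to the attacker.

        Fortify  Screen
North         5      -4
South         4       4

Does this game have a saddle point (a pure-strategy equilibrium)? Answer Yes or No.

Row minima: North → -4, South → 4; maximin = 4.
Column maxima: Fortify → 5, Screen → 4; minimax = 4.
maximin = minimax = 4, so a saddle point exists.

Yes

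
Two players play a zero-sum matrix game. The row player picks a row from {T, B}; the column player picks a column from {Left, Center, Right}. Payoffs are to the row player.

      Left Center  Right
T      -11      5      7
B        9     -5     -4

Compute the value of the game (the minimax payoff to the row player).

Row minima: T → -11, B → -5; maximin = -5.
Column maxima: Left → 9, Center → 5, Right → 7; minimax = 5.
-5 ≠ 5, so there is no saddle point; optimal play is mixed.
Right is strictly dominated by Center (it gives the row player strictly more in every row), so the column player never plays it.
On the remaining 2×2 (T, B vs Left, Center):
Let the row player play T with probability p. Expected payoff against Left: (-11)p + 9(1−p) = −20p + 9; against Center: 5p + (-5)(1−p) = 10p − 5.
Setting these equal: −20p + 9 = 10p − 5 ⇒ −30p = -14 ⇒ p = 7/15, and the value is (-20)·(7/15) + 9 = -1/3.
For the column player: with q = P(Left), equating T's and B's payoffs gives −16q + 5 = 14q − 5 ⇒ q = 1/3.

-1/3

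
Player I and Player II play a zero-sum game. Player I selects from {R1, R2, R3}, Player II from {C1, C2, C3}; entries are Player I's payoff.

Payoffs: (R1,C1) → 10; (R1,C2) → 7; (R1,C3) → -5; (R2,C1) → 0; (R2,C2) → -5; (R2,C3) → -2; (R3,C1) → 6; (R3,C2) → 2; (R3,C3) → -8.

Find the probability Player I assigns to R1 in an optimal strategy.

1/5

Row minima: R1 → -5, R2 → -5, R3 → -8; maximin = -5.
Column maxima: C1 → 10, C2 → 7, C3 → -2; minimax = -2.
-5 ≠ -2, so there is no saddle point; optimal play is mixed.
R3 is strictly dominated by R1, so Player I never plays it.
C1 is strictly dominated by C2 (it gives Player I strictly more in every row), so Player II never plays it.
On the remaining 2×2 (R1, R2 vs C2, C3):
Let Player I play R1 with probability p. Expected payoff against C2: 7p + (-5)(1−p) = 12p − 5; against C3: (-5)p + (-2)(1−p) = −3p − 2.
Setting these equal: 12p − 5 = −3p − 2 ⇒ 15p = 3 ⇒ p = 1/5, and the value is (12)·(1/5) − 5 = -13/5.
For Player II: with q = P(C2), equating R1's and R2's payoffs gives 12q − 5 = −3q − 2 ⇒ q = 1/5.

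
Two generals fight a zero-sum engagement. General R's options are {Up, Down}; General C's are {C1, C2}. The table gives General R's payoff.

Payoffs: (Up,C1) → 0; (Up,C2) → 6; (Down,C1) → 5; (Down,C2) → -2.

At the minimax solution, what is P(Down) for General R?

6/13

Row minima: Up → 0, Down → -2; maximin = 0.
Column maxima: C1 → 5, C2 → 6; minimax = 5.
0 ≠ 5, so there is no saddle point; optimal play is mixed.
Let General R play Up with probability p. Expected payoff against C1: 0p + 5(1−p) = −5p + 5; against C2: 6p + (-2)(1−p) = 8p − 2.
Setting these equal: −5p + 5 = 8p − 2 ⇒ −13p = -7 ⇒ p = 7/13, and the value is (-5)·(7/13) + 5 = 30/13.
For General C: with q = P(C1), equating Up's and Down's payoffs gives −6q + 6 = 7q − 2 ⇒ q = 8/13.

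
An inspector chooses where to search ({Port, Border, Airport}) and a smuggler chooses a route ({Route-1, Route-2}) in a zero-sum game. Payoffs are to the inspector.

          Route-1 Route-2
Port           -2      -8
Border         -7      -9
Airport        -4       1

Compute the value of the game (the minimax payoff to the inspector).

-34/11

Row minima: Port → -8, Border → -9, Airport → -4; maximin = -4.
Column maxima: Route-1 → -2, Route-2 → 1; minimax = -2.
-4 ≠ -2, so there is no saddle point; optimal play is mixed.
Border is strictly dominated by Port, so the inspector never plays it.
On the remaining 2×2 (Port, Airport vs Route-1, Route-2):
Let the inspector play Port with probability p. Expected payoff against Route-1: (-2)p + (-4)(1−p) = 2p − 4; against Route-2: (-8)p + 1(1−p) = −9p + 1.
Setting these equal: 2p − 4 = −9p + 1 ⇒ 11p = 5 ⇒ p = 5/11, and the value is (2)·(5/11) − 4 = -34/11.
For the smuggler: with q = P(Route-1), equating Port's and Airport's payoffs gives 6q − 8 = −5q + 1 ⇒ q = 9/11.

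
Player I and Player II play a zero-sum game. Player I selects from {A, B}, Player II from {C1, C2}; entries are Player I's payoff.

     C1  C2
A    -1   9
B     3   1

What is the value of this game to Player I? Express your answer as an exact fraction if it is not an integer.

Row minima: A → -1, B → 1; maximin = 1.
Column maxima: C1 → 3, C2 → 9; minimax = 3.
1 ≠ 3, so there is no saddle point; optimal play is mixed.
Let Player I play A with probability p. Expected payoff against C1: (-1)p + 3(1−p) = −4p + 3; against C2: 9p + 1(1−p) = 8p + 1.
Setting these equal: −4p + 3 = 8p + 1 ⇒ −12p = -2 ⇒ p = 1/6, and the value is (-4)·(1/6) + 3 = 7/3.
For Player II: with q = P(C1), equating A's and B's payoffs gives −10q + 9 = 2q + 1 ⇒ q = 2/3.

7/3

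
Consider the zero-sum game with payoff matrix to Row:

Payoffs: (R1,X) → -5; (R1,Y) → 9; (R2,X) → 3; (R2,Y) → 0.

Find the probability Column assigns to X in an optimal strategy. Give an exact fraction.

9/17

Row minima: R1 → -5, R2 → 0; maximin = 0.
Column maxima: X → 3, Y → 9; minimax = 3.
0 ≠ 3, so there is no saddle point; optimal play is mixed.
Let Row play R1 with probability p. Expected payoff against X: (-5)p + 3(1−p) = −8p + 3; against Y: 9p + 0(1−p) = 9p.
Setting these equal: −8p + 3 = 9p ⇒ −17p = -3 ⇒ p = 3/17, and the value is (-8)·(3/17) + 3 = 27/17.
For Column: with q = P(X), equating R1's and R2's payoffs gives −14q + 9 = 3q ⇒ q = 9/17.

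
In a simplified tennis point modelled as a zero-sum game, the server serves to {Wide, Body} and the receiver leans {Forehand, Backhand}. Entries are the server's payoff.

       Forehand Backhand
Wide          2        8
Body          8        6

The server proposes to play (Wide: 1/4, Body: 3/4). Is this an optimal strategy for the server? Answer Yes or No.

Yes

Against Forehand this mix gives (1/4)·2 + (3/4)·8 = 13/2.
Against Backhand this mix gives (1/4)·8 + (3/4)·6 = 13/2.
All of the receiver's active replies (Forehand, Backhand) yield 13/2, and no column does worse for the server. The mix makes the receiver indifferent and guarantees 13/2, so it is optimal.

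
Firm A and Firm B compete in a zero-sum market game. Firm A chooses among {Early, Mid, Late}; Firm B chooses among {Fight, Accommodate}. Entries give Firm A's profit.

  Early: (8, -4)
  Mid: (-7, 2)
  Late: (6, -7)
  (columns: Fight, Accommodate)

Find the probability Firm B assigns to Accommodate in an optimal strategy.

Row minima: Early → -4, Mid → -7, Late → -7; maximin = -4.
Column maxima: Fight → 8, Accommodate → 2; minimax = 2.
-4 ≠ 2, so there is no saddle point; optimal play is mixed.
Late is strictly dominated by Early, so Firm A never plays it.
On the remaining 2×2 (Early, Mid vs Fight, Accommodate):
Let Firm A play Early with probability p. Expected payoff against Fight: 8p + (-7)(1−p) = 15p − 7; against Accommodate: (-4)p + 2(1−p) = −6p + 2.
Setting these equal: 15p − 7 = −6p + 2 ⇒ 21p = 9 ⇒ p = 3/7, and the value is (15)·(3/7) − 7 = -4/7.
For Firm B: with q = P(Fight), equating Early's and Mid's payoffs gives 12q − 4 = −9q + 2 ⇒ q = 2/7.

5/7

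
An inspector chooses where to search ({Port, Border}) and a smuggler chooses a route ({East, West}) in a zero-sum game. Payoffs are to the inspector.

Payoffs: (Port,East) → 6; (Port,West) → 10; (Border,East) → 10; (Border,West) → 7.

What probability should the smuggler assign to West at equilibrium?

Row minima: Port → 6, Border → 7; maximin = 7.
Column maxima: East → 10, West → 10; minimax = 10.
7 ≠ 10, so there is no saddle point; optimal play is mixed.
Let the inspector play Port with probability p. Expected payoff against East: 6p + 10(1−p) = −4p + 10; against West: 10p + 7(1−p) = 3p + 7.
Setting these equal: −4p + 10 = 3p + 7 ⇒ −7p = -3 ⇒ p = 3/7, and the value is (-4)·(3/7) + 10 = 58/7.
For the smuggler: with q = P(East), equating Port's and Border's payoffs gives −4q + 10 = 3q + 7 ⇒ q = 3/7.

4/7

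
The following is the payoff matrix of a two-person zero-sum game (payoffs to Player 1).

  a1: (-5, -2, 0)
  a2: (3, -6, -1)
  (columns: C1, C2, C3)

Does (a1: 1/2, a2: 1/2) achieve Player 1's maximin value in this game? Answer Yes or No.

Against C1 this mix gives (1/2)·(-5) + (1/2)·3 = -1.
Against C2 this mix gives (1/2)·(-2) + (1/2)·(-6) = -4.
Against C3 this mix gives (1/2)·0 + (1/2)·(-1) = -1/2.
Player 2 will play C2, holding Player 1 to -4. Shifting weight toward the row that does better against C2 would raise this floor (the equalizing mix achieves -3 against both C2 and C1), so the proposed strategy is not optimal.

No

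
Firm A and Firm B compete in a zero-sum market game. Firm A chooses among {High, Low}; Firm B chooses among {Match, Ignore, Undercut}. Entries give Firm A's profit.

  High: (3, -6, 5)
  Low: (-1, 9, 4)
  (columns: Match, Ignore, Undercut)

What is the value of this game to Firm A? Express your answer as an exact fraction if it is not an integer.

21/19

Row minima: High → -6, Low → -1; maximin = -1.
Column maxima: Match → 3, Ignore → 9, Undercut → 5; minimax = 3.
-1 ≠ 3, so there is no saddle point; optimal play is mixed.
Undercut is strictly dominated by Match (it gives Firm A strictly more in every row), so Firm B never plays it.
On the remaining 2×2 (High, Low vs Match, Ignore):
Let Firm A play High with probability p. Expected payoff against Match: 3p + (-1)(1−p) = 4p − 1; against Ignore: (-6)p + 9(1−p) = −15p + 9.
Setting these equal: 4p − 1 = −15p + 9 ⇒ 19p = 10 ⇒ p = 10/19, and the value is (4)·(10/19) − 1 = 21/19.
For Firm B: with q = P(Match), equating High's and Low's payoffs gives 9q − 6 = −10q + 9 ⇒ q = 15/19.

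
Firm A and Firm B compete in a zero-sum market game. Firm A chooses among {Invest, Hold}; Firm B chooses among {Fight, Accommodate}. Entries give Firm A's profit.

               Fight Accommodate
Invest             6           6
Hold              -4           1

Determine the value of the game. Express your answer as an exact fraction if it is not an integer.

Row minima: Invest → 6, Hold → -4; maximin = 6.
Column maxima: Fight → 6, Accommodate → 6; minimax = 6.
Since maximin = minimax = 6, there is a saddle point and the value is 6.

6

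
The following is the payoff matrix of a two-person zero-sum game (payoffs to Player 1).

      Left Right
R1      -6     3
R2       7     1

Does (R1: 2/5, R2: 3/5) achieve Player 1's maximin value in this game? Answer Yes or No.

Against Left this mix gives (2/5)·(-6) + (3/5)·7 = 9/5.
Against Right this mix gives (2/5)·3 + (3/5)·1 = 9/5.
All of Player 2's active replies (Left, Right) yield 9/5, and no column does worse for Player 1. The mix makes Player 2 indifferent and guarantees 9/5, so it is optimal.

Yes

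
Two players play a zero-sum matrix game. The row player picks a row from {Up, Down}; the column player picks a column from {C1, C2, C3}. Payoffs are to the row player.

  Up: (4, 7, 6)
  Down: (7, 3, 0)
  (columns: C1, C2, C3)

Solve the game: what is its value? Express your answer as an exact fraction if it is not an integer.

Row minima: Up → 4, Down → 0; maximin = 4.
Column maxima: C1 → 7, C2 → 7, C3 → 6; minimax = 6.
4 ≠ 6, so there is no saddle point; optimal play is mixed.
C2 is strictly dominated by C3 (it gives the row player strictly more in every row), so the column player never plays it.
On the remaining 2×2 (Up, Down vs C1, C3):
Let the row player play Up with probability p. Expected payoff against C1: 4p + 7(1−p) = −3p + 7; against C3: 6p + 0(1−p) = 6p.
Setting these equal: −3p + 7 = 6p ⇒ −9p = -7 ⇒ p = 7/9, and the value is (-3)·(7/9) + 7 = 14/3.
For the column player: with q = P(C1), equating Up's and Down's payoffs gives −2q + 6 = 7q ⇒ q = 2/3.

14/3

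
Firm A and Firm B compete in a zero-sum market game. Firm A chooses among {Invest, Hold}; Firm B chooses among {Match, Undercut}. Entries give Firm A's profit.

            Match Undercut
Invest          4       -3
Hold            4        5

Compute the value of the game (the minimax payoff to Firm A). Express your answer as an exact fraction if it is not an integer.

Row minima: Invest → -3, Hold → 4; maximin = 4.
Column maxima: Match → 4, Undercut → 5; minimax = 4.
Since maximin = minimax = 4, there is a saddle point and the value is 4.

4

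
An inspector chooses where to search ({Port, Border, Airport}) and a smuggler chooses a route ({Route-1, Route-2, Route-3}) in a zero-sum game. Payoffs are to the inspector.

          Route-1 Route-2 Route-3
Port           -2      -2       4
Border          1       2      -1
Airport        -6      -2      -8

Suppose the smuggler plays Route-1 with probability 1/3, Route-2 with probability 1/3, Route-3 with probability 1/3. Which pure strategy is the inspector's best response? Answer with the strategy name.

Border

Expected payoff of Port: (1/3)·(-2) + (1/3)·(-2) + (1/3)·4 = 0.
Expected payoff of Border: (1/3)·1 + (1/3)·2 + (1/3)·(-1) = 2/3.
Expected payoff of Airport: (1/3)·(-6) + (1/3)·(-2) + (1/3)·(-8) = -16/3.
The largest is 2/3, so the inspector's best response is Border.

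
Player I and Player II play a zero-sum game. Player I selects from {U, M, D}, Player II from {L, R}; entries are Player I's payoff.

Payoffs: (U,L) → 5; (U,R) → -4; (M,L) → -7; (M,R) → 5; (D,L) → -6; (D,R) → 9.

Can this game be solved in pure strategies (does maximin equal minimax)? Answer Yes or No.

No

Row minima: U → -4, M → -7, D → -6; maximin = -4.
Column maxima: L → 5, R → 9; minimax = 5.
-4 ≠ 5, so no pure-strategy equilibrium exists.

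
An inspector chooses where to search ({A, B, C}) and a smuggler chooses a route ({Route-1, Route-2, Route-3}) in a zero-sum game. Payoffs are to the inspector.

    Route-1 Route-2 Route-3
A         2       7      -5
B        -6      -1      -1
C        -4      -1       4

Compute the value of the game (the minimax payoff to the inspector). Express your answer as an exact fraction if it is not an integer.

Row minima: A → -5, B → -6, C → -4; maximin = -4.
Column maxima: Route-1 → 2, Route-2 → 7, Route-3 → 4; minimax = 2.
-4 ≠ 2, so there is no saddle point; optimal play is mixed.
Route-2 is strictly dominated by Route-1 (it gives the inspector strictly more in every row), so the smuggler never plays it.
With Route-2 eliminated, B is strictly dominated by C (C gives the inspector strictly more in every remaining column), so the inspector never plays it.
On the remaining 2×2 (A, C vs Route-1, Route-3):
Let the inspector play A with probability p. Expected payoff against Route-1: 2p + (-4)(1−p) = 6p − 4; against Route-3: (-5)p + 4(1−p) = −9p + 4.
Setting these equal: 6p − 4 = −9p + 4 ⇒ 15p = 8 ⇒ p = 8/15, and the value is (6)·(8/15) − 4 = -4/5.
For the smuggler: with q = P(Route-1), equating A's and C's payoffs gives 7q − 5 = −8q + 4 ⇒ q = 3/5.

-4/5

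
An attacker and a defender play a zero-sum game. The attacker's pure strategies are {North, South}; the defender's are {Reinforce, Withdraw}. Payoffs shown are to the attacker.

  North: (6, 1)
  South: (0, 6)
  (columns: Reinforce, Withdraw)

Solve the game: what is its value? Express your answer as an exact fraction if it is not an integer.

Row minima: North → 1, South → 0; maximin = 1.
Column maxima: Reinforce → 6, Withdraw → 6; minimax = 6.
1 ≠ 6, so there is no saddle point; optimal play is mixed.
Let the attacker play North with probability p. Expected payoff against Reinforce: 6p + 0(1−p) = 6p; against Withdraw: 1p + 6(1−p) = −5p + 6.
Setting these equal: 6p = −5p + 6 ⇒ 11p = 6 ⇒ p = 6/11, and the value is (6)·(6/11) = 36/11.
For the defender: with q = P(Reinforce), equating North's and South's payoffs gives 5q + 1 = −6q + 6 ⇒ q = 5/11.

36/11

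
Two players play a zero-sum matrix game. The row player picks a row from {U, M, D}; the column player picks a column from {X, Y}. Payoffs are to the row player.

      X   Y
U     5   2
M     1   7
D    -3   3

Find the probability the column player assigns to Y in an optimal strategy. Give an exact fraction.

Row minima: U → 2, M → 1, D → -3; maximin = 2.
Column maxima: X → 5, Y → 7; minimax = 5.
2 ≠ 5, so there is no saddle point; optimal play is mixed.
D is strictly dominated by M, so the row player never plays it.
On the remaining 2×2 (U, M vs X, Y):
Let the row player play U with probability p. Expected payoff against X: 5p + 1(1−p) = 4p + 1; against Y: 2p + 7(1−p) = −5p + 7.
Setting these equal: 4p + 1 = −5p + 7 ⇒ 9p = 6 ⇒ p = 2/3, and the value is (4)·(2/3) + 1 = 11/3.
For the column player: with q = P(X), equating U's and M's payoffs gives 3q + 2 = −6q + 7 ⇒ q = 5/9.

4/9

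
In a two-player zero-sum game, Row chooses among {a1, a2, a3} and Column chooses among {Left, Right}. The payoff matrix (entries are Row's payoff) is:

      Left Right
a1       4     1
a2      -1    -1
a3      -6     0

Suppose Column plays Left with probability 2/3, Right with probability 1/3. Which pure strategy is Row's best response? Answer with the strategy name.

Expected payoff of a1: (2/3)·4 + (1/3)·1 = 3.
Expected payoff of a2: (2/3)·(-1) + (1/3)·(-1) = -1.
Expected payoff of a3: (2/3)·(-6) + (1/3)·0 = -4.
The largest is 3, so Row's best response is a1.

a1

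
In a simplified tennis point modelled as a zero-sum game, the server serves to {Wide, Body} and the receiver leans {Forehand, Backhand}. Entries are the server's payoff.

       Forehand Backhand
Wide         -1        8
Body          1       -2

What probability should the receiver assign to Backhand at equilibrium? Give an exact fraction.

1/6

Row minima: Wide → -1, Body → -2; maximin = -1.
Column maxima: Forehand → 1, Backhand → 8; minimax = 1.
-1 ≠ 1, so there is no saddle point; optimal play is mixed.
Let the server play Wide with probability p. Expected payoff against Forehand: (-1)p + 1(1−p) = −2p + 1; against Backhand: 8p + (-2)(1−p) = 10p − 2.
Setting these equal: −2p + 1 = 10p − 2 ⇒ −12p = -3 ⇒ p = 1/4, and the value is (-2)·(1/4) + 1 = 1/2.
For the receiver: with q = P(Forehand), equating Wide's and Body's payoffs gives −9q + 8 = 3q − 2 ⇒ q = 5/6.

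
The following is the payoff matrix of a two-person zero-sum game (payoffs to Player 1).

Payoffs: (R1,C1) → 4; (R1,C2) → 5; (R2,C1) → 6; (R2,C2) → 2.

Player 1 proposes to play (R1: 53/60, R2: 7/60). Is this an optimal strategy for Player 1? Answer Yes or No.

No

Against C1 this mix gives (53/60)·4 + (7/60)·6 = 127/30.
Against C2 this mix gives (53/60)·5 + (7/60)·2 = 93/20.
Player 2 will play C1, holding Player 1 to 127/30. Shifting weight toward the row that does better against C1 would raise this floor (the equalizing mix achieves 22/5 against both C1 and C2), so the proposed strategy is not optimal.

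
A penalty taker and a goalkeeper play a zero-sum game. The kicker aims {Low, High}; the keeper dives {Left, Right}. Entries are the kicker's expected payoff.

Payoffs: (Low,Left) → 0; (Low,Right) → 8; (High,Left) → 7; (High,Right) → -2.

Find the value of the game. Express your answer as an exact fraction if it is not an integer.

56/17

Row minima: Low → 0, High → -2; maximin = 0.
Column maxima: Left → 7, Right → 8; minimax = 7.
0 ≠ 7, so there is no saddle point; optimal play is mixed.
Let the kicker play Low with probability p. Expected payoff against Left: 0p + 7(1−p) = −7p + 7; against Right: 8p + (-2)(1−p) = 10p − 2.
Setting these equal: −7p + 7 = 10p − 2 ⇒ −17p = -9 ⇒ p = 9/17, and the value is (-7)·(9/17) + 7 = 56/17.
For the keeper: with q = P(Left), equating Low's and High's payoffs gives −8q + 8 = 9q − 2 ⇒ q = 10/17.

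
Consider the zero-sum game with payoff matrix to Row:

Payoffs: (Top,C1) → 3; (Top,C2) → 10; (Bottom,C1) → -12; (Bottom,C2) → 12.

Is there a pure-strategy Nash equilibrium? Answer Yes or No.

Yes

Row minima: Top → 3, Bottom → -12; maximin = 3.
Column maxima: C1 → 3, C2 → 12; minimax = 3.
maximin = minimax = 3, so a saddle point exists.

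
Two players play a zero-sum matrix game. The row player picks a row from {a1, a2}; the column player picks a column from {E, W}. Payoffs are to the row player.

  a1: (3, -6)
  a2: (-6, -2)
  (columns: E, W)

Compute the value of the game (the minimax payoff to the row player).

Row minima: a1 → -6, a2 → -6; maximin = -6.
Column maxima: E → 3, W → -2; minimax = -2.
-6 ≠ -2, so there is no saddle point; optimal play is mixed.
Let the row player play a1 with probability p. Expected payoff against E: 3p + (-6)(1−p) = 9p − 6; against W: (-6)p + (-2)(1−p) = −4p − 2.
Setting these equal: 9p − 6 = −4p − 2 ⇒ 13p = 4 ⇒ p = 4/13, and the value is (9)·(4/13) − 6 = -42/13.
For the column player: with q = P(E), equating a1's and a2's payoffs gives 9q − 6 = −4q − 2 ⇒ q = 4/13.

-42/13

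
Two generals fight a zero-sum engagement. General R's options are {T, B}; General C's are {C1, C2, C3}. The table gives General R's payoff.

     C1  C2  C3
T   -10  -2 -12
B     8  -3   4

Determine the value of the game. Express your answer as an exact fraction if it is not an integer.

Row minima: T → -12, B → -3; maximin = -3.
Column maxima: C1 → 8, C2 → -2, C3 → 4; minimax = -2.
-3 ≠ -2, so there is no saddle point; optimal play is mixed.
C1 is strictly dominated by C3 (it gives General R strictly more in every row), so General C never plays it.
On the remaining 2×2 (T, B vs C2, C3):
Let General R play T with probability p. Expected payoff against C2: (-2)p + (-3)(1−p) = p − 3; against C3: (-12)p + 4(1−p) = −16p + 4.
Setting these equal: p − 3 = −16p + 4 ⇒ 17p = 7 ⇒ p = 7/17, and the value is (1)·(7/17) − 3 = -44/17.
For General C: with q = P(C2), equating T's and B's payoffs gives 10q − 12 = −7q + 4 ⇒ q = 16/17.

-44/17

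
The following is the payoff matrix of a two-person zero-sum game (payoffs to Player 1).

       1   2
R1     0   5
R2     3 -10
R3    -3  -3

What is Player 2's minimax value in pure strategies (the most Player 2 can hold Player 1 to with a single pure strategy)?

3

Column maxima: 1 → 3, 2 → 5.
The smallest of these is 3.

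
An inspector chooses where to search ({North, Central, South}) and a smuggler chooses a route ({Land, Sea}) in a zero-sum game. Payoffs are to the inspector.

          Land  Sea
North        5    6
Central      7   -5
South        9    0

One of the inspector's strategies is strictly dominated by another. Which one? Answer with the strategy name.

South gives a strictly higher payoff than Central against every column: 9 > 7, 0 > -5.
So Central is strictly dominated and the inspector never plays it.

Central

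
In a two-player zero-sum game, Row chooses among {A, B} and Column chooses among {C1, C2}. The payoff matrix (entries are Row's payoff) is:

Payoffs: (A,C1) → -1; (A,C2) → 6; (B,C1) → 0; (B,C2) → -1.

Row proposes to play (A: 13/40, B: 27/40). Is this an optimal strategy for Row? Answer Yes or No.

No

Against C1 this mix gives (13/40)·(-1) + (27/40)·0 = -13/40.
Against C2 this mix gives (13/40)·6 + (27/40)·(-1) = 51/40.
Column will play C1, holding Row to -13/40. Shifting weight toward the row that does better against C1 would raise this floor (the equalizing mix achieves -1/8 against both C1 and C2), so the proposed strategy is not optimal.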